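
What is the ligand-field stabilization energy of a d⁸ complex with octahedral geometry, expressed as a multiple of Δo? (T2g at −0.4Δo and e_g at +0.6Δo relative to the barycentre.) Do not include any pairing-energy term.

-1.2 Δo

Configuration: t2g^6 e_g^2.
CFSE = 6(-0.4Δo) + 2(0.6Δo) = -2.4Δo + 1.2Δo = -1.2Δo.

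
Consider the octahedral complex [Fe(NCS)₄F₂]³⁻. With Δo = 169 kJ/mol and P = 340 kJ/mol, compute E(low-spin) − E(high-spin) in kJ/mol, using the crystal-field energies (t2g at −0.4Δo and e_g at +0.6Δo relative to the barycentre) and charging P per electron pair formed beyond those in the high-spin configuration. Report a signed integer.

342

Ligand charges: 4×(-1) from NCS⁻ and 2×(-1) from F⁻ sum to -6; with overall charge -3, Fe is +3.
Fe sits in group 8; removing 3 electrons leaves Fe³⁺ with 8 − 3 = 5 d electrons.
High-spin: t2g^3 e_g^2, CFSE = 0.0Δo = 0 kJ/mol.
Low-spin t2g^5 e_g^0 gives -2.0Δo = -338 kJ/mol, but forming 2 extra pairs costs 2P = 680 kJ/mol, so E(LS) = -338 + 680 = 342 kJ/mol.
E(LS) − E(HS) = 342 − (0) = 342 kJ/mol.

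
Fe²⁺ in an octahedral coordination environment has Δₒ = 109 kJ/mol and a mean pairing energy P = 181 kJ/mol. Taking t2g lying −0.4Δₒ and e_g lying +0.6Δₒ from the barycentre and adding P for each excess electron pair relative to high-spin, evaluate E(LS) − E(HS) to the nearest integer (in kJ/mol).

Fe²⁺: group 8, so d-count = 8 − 2 = 6.
High-spin: t2g^4 e_g^2, CFSE = -0.4Δₒ = -44 kJ/mol.
Low-spin t2g^6 e_g^0 gives -2.4Δₒ = -262 kJ/mol, but forming 2 extra pairs costs 2P = 362 kJ/mol, so E(LS) = -262 + 362 = 100 kJ/mol.
The difference is 100 − (-44) = 144 kJ/mol, so high-spin lies lower.

144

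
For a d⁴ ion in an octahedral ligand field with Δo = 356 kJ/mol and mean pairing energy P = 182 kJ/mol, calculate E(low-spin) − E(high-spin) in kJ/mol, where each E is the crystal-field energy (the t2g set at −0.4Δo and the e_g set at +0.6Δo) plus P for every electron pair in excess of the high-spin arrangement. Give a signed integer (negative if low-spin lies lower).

In the high-spin limit (t2g^3 e_g^1) the orbital term is -0.6Δo = -214 kJ/mol, with no excess pairing.
Low-spin t2g^4 e_g^0 gives -1.6Δo = -570 kJ/mol, but forming 1 extra pair costs 1P = 182 kJ/mol, so E(LS) = -570 + 182 = -388 kJ/mol.
The difference is -388 − (-214) = -174 kJ/mol, so low-spin lies lower.

-174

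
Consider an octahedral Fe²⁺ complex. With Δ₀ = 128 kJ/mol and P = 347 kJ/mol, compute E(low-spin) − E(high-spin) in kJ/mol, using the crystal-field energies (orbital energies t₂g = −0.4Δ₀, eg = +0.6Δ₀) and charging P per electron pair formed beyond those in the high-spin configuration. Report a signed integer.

438

Group 8 minus oxidation state +2 gives a d⁶ configuration for Fe²⁺.
High-spin d⁶ fills as t₂g⁴ eg² with CFSE 4(−0.4) + 2(+0.6) = -0.4Δ₀ = -51 kJ/mol.
Low-spin: t₂g⁶ eg⁰, orbital CFSE = -2.4Δ₀ = -307 kJ/mol; plus 2 excess pairs × P = +694 kJ/mol; total 387 kJ/mol.
The difference is 387 − (-51) = 438 kJ/mol, so high-spin lies lower.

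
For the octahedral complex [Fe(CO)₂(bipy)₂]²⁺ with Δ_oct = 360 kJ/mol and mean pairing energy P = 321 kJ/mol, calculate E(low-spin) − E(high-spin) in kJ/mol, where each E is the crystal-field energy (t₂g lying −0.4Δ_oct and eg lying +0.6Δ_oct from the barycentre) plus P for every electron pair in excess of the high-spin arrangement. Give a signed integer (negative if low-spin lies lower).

-78

Ligand charges: 2×(+0) from CO and 2×(+0) from bipy sum to +0; with overall charge +2, Fe is +2.
Fe sits in group 8; removing 2 electrons leaves Fe²⁺ with 8 − 2 = 6 d electrons.
In the high-spin limit (t₂g⁴ eg²) the orbital term is -0.4Δ_oct = -144 kJ/mol, with no excess pairing.
For low-spin the configuration is t₂g⁶ eg⁰: orbital energy -2.4 × 360 = -864 kJ/mol, and 2 additional pairs relative to high-spin add 642 kJ/mol, giving -222 kJ/mol.
E(LS) − E(HS) = -222 − (-144) = -78 kJ/mol.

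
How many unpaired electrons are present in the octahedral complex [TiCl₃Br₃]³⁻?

Ligand charges: 3×(-1) from Cl⁻ and 3×(-1) from Br⁻ sum to -6; with overall charge -3, Ti is +3.
Ti³⁺: group 4, so d-count = 4 − 3 = 1.
Configuration: t₂g¹ eg⁰, giving 1 unpaired electron.

1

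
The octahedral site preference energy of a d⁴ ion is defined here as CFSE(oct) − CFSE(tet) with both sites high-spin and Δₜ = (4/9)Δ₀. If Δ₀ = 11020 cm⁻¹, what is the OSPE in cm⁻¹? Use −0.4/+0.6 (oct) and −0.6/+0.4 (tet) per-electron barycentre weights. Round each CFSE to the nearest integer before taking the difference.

-4653

In an octahedral site d⁴ (HS) is t2g^3 e_g^1, giving CFSE(oct) = -0.6Δ₀ = -6612 cm⁻¹.
Tetrahedral: e^2 t2^2, CFSE = 2(−0.6) + 2(+0.4) = -0.4Δₜ = -0.4 × (4/9) × 11020 = -1959 cm⁻¹.
OSPE = CFSE(oct) − CFSE(tet) = -6612 − (-1959) = -4653 cm⁻¹.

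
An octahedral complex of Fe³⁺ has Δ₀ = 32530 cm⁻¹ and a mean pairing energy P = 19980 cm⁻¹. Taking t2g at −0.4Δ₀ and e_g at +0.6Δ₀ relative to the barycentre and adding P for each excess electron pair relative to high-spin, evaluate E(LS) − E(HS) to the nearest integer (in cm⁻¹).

-25100

Fe is in group 8, so Fe³⁺ is d⁵ (8 − 3 = 5).
High-spin: t2g^3 e_g^2, CFSE = 0.0Δ₀ = 0 cm⁻¹.
For low-spin the configuration is t2g^5 e_g^0: orbital energy -2.0 × 32530 = -65060 cm⁻¹, and 2 additional pairs relative to high-spin add 39960 cm⁻¹, giving -25100 cm⁻¹.
The difference is -25100 − (0) = -25100 cm⁻¹, so low-spin lies lower.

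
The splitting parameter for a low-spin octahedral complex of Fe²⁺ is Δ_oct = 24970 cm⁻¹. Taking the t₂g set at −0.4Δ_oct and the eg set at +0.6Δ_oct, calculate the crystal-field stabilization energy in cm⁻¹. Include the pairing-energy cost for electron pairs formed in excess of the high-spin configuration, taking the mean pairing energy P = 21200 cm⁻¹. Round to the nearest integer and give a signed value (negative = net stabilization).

Fe²⁺: group 8, so d-count = 8 − 2 = 6.
Electron filling gives t₂g⁶ eg⁰.
The orbital stabilization is -2.4Δ_oct = -2.4 × 24970 = -59928 cm⁻¹.
Relative to high-spin t₂g⁴ eg² (1 paired), the low-spin configuration has 2 additional pairs, contributing +2 × 21200 = +42400 cm⁻¹.
Overall CFSE = -59928 + 42400 = -17528 cm⁻¹.

-17528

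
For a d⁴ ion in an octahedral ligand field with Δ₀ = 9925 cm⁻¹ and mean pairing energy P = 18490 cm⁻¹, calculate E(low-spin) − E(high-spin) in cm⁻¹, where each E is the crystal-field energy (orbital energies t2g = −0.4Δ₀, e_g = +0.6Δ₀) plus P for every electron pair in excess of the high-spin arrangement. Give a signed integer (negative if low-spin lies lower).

High-spin d⁴ fills as t2g^3 e_g^1 with CFSE 3(−0.4) + 1(+0.6) = -0.6Δ₀ = -5955 cm⁻¹.
Low-spin: t2g^4 e_g^0, orbital CFSE = -1.6Δ₀ = -15880 cm⁻¹; plus 1 excess pair × P = +18490 cm⁻¹; total 2610 cm⁻¹.
E(LS) − E(HS) = 2610 − (-5955) = 8565 cm⁻¹.

8565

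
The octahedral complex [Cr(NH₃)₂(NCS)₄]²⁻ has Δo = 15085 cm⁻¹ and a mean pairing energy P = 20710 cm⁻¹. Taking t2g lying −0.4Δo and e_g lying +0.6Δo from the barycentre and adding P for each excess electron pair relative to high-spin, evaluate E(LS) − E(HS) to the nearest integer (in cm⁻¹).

Ligand charges: 2×(+0) from NH₃ and 4×(-1) from NCS⁻ sum to -4; with overall charge -2, Cr is +2.
Cr sits in group 6; removing 2 electrons leaves Cr²⁺ with 6 − 2 = 4 d electrons.
High-spin d⁴ fills as t2g^3 e_g^1 with CFSE 3(−0.4) + 1(+0.6) = -0.6Δo = -9051 cm⁻¹.
Low-spin t2g^4 e_g^0 gives -1.6Δo = -24136 cm⁻¹, but forming 1 extra pair costs 1P = 20710 cm⁻¹, so E(LS) = -24136 + 20710 = -3426 cm⁻¹.
E(LS) − E(HS) = -3426 − (-9051) = 5625 cm⁻¹.

5625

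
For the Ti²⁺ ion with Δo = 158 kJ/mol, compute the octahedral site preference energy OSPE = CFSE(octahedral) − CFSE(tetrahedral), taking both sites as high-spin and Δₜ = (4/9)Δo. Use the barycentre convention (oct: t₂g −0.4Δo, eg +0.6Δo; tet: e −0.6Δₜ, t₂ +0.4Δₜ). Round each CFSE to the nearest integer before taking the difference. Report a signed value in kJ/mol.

-42

Ti²⁺: group 4, so d-count = 4 − 2 = 2.
Octahedral high-spin t2g^2 e_g^0: CFSE = -0.8 × 158 = -126 kJ/mol.
Tetrahedral: e^2 t2^0, CFSE = 2(−0.6) + 0(+0.4) = -1.2Δₜ = -1.2 × (4/9) × 158 = -84 kJ/mol.
OSPE = CFSE(oct) − CFSE(tet) = -126 − (-84) = -42 kJ/mol.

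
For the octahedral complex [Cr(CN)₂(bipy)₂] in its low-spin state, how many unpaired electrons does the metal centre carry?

Ligand charges: 2×(-1) from CN⁻ and 2×(+0) from bipy sum to -2; with overall charge +0, Cr is +2.
Cr is in group 6, so Cr²⁺ is d⁴ (6 − 2 = 4).
Configuration: t2g^4 e_g^0, giving 2 unpaired electrons.

2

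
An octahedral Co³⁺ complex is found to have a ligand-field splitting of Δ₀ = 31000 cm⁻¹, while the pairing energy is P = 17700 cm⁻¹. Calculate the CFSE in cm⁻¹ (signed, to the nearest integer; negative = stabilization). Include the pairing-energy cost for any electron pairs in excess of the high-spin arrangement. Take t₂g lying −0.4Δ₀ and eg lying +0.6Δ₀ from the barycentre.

Co³⁺: group 9, so d-count = 9 − 3 = 6.
Here Δ₀ > P (31000 > 17700), so the low-spin state is favoured.
Filling d⁶ accordingly: t₂g⁶ eg⁰.
Orbital CFSE = -2.4Δ₀ = -2.4 × 31000 = -74400 cm⁻¹.
Excess pairs vs high-spin: 3 − 1 = 2; pairing cost = +35400 cm⁻¹.
Net CFSE = -74400 + 35400 = -39000 cm⁻¹.

-39000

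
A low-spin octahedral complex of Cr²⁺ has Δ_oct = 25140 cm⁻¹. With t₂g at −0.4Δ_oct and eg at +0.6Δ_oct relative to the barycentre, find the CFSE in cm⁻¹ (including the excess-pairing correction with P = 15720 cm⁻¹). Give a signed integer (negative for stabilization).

-24504

Cr sits in group 6; removing 2 electrons leaves Cr²⁺ with 6 − 2 = 4 d electrons.
The d⁴ electrons fill as t₂g⁴ eg⁰.
Orbital CFSE = 4(-0.4) + 0(0.6) = -1.6Δ_oct = -1.6 × 25140 = -40224 cm⁻¹.
Pairing penalty: 1 pair vs 0 in the high-spin reference → 1 extra × P = 15720 cm⁻¹.
Net CFSE = -40224 + 15720 = -24504 cm⁻¹.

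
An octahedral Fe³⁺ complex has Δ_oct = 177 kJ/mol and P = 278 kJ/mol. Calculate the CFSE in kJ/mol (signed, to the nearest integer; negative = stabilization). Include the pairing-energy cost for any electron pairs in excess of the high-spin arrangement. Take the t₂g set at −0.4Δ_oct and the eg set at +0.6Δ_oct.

Fe³⁺: group 8, so d-count = 8 − 3 = 5.
With Δ_oct < P the complex is high-spin.
Filling d⁵ accordingly: t₂g³ eg².
Orbital CFSE = 0.0Δ_oct = 0.0 × 177 = 0 kJ/mol.
High-spin has no excess pairs, so no pairing correction applies.

0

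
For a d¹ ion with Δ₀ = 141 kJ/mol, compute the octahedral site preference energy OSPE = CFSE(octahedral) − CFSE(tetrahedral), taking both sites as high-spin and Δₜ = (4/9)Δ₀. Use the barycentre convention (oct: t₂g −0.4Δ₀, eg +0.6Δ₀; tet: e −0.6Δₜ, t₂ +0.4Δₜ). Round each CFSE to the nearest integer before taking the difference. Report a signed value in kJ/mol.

Octahedral high-spin t2g^1 e_g^0: CFSE = -0.4 × 141 = -56 kJ/mol.
Tetrahedral e^1 t2^0 gives -0.6Δₜ = -0.6 × (4/9) × 141 = -38 kJ/mol.
OSPE = -56 − (-38) = -18 kJ/mol.

-18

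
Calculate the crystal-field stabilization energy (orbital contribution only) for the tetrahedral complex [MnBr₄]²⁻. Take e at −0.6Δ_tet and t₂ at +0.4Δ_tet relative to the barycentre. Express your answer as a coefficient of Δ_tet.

0.0 Δ_tet

Each Br⁻ contributes -1; 4 × (-1) = -4. With overall charge -2, Mn is in the +2 oxidation state.
Mn sits in group 7; removing 2 electrons leaves Mn²⁺ with 7 − 2 = 5 d electrons.
Tetrahedral fields are weak (Δₜ ≈ 4/9 Δₒ), so electrons fill high-spin.
Configuration: e² t₂³.
CFSE = 2(-0.6Δ_tet) + 3(0.4Δ_tet) = -1.2Δ_tet + 1.2Δ_tet = 0.0Δ_tet.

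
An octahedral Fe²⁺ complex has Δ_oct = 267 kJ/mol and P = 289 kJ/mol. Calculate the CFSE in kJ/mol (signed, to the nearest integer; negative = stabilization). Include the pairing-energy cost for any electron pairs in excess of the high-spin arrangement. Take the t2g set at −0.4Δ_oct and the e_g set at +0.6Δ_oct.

-107

Fe sits in group 8; removing 2 electrons leaves Fe²⁺ with 8 − 2 = 6 d electrons.
Δ_oct < P, so pairing is avoided: the ground state is high-spin.
Filling d⁶ accordingly: t2g^4 e_g^2.
Orbital CFSE = -0.4Δ_oct = -0.4 × 267 = -107 kJ/mol.
High-spin has no excess pairs, so no pairing correction applies.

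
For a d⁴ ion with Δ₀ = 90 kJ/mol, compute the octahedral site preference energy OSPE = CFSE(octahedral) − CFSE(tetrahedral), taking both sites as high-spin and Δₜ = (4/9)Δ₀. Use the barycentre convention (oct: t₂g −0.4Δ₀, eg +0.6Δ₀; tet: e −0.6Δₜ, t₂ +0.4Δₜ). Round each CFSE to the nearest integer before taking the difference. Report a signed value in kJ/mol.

-38

In an octahedral site d⁴ (HS) is t₂g³ eg¹, giving CFSE(oct) = -0.6Δ₀ = -54 kJ/mol.
Tetrahedral e² t₂² gives -0.4Δₜ = -0.4 × (4/9) × 90 = -16 kJ/mol.
OSPE = CFSE(oct) − CFSE(tet) = -54 − (-16) = -38 kJ/mol.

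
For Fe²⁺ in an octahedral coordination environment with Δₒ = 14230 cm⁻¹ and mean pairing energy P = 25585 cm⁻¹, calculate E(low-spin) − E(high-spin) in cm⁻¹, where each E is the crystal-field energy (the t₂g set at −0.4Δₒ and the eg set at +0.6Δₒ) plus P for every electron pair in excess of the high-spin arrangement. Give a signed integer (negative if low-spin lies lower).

22710

Fe sits in group 8; removing 2 electrons leaves Fe²⁺ with 8 − 2 = 6 d electrons.
In the high-spin limit (t₂g⁴ eg²) the orbital term is -0.4Δₒ = -5692 cm⁻¹, with no excess pairing.
Low-spin: t₂g⁶ eg⁰, orbital CFSE = -2.4Δₒ = -34152 cm⁻¹; plus 2 excess pairs × P = +51170 cm⁻¹; total 17018 cm⁻¹.
Thus E(LS) − E(HS) = 22710 cm⁻¹.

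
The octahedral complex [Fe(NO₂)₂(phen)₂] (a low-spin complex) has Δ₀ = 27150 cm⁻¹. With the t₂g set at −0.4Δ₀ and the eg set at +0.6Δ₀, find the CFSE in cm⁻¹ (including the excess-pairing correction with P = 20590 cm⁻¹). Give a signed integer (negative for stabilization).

-23980

Ligand charges: 2×(-1) from NO₂⁻ and 2×(+0) from phen sum to -2; with overall charge +0, Fe is +2.
Group 8 minus oxidation state +2 gives a d⁶ configuration for Fe²⁺.
Electron filling gives t₂g⁶ eg⁰.
Orbital CFSE = 6(-0.4) + 0(0.6) = -2.4Δ₀ = -2.4 × 27150 = -65160 cm⁻¹.
Pairing penalty: 3 pairs vs 1 in the high-spin reference → 2 extra × P = 41180 cm⁻¹.
Combining: -65160 + 41180 = -23980 cm⁻¹.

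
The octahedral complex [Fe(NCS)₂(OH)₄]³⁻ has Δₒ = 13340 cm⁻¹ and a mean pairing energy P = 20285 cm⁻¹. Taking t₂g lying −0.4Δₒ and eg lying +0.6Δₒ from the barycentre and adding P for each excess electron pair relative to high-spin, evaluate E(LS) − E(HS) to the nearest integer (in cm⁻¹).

Ligand charges: 2×(-1) from NCS⁻ and 4×(-1) from OH⁻ sum to -6; with overall charge -3, Fe is +3.
Fe³⁺: group 8, so d-count = 8 − 3 = 5.
High-spin d⁵ fills as t₂g³ eg² with CFSE 3(−0.4) + 2(+0.6) = 0.0Δₒ = 0 cm⁻¹.
Low-spin t₂g⁵ eg⁰ gives -2.0Δₒ = -26680 cm⁻¹, but forming 2 extra pairs costs 2P = 40570 cm⁻¹, so E(LS) = -26680 + 40570 = 13890 cm⁻¹.
E(LS) − E(HS) = 13890 − (0) = 13890 cm⁻¹.

13890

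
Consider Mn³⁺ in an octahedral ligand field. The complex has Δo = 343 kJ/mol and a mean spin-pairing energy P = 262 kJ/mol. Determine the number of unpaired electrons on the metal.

2

Mn sits in group 7; removing 3 electrons leaves Mn³⁺ with 7 − 3 = 4 d electrons.
With Δo > P the complex is low-spin.
Filling d⁴ accordingly: t2g^4 e_g^0.
Unpaired electrons: 2.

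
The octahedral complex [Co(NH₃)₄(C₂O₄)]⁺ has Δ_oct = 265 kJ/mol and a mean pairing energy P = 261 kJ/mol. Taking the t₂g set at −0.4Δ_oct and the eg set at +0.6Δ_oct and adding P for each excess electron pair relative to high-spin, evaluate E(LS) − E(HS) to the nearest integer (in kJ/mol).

Ligand charges: 4×(+0) from NH₃ and 1×(-2) from C₂O₄²⁻ sum to -2; with overall charge +1, Co is +3.
Group 9 minus oxidation state +3 gives a d⁶ configuration for Co³⁺.
In the high-spin limit (t₂g⁴ eg²) the orbital term is -0.4Δ_oct = -106 kJ/mol, with no excess pairing.
Low-spin t₂g⁶ eg⁰ gives -2.4Δ_oct = -636 kJ/mol, but forming 2 extra pairs costs 2P = 522 kJ/mol, so E(LS) = -636 + 522 = -114 kJ/mol.
Thus E(LS) − E(HS) = -8 kJ/mol.

-8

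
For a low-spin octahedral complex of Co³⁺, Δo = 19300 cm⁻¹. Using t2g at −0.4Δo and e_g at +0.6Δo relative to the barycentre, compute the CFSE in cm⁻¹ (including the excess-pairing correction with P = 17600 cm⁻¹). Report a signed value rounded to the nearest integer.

Co is in group 9, so Co³⁺ is d⁶ (9 − 3 = 6).
The d⁶ electrons fill as t2g^6 e_g^0.
Orbital CFSE = 6(-0.4) + 0(0.6) = -2.4Δo = -2.4 × 19300 = -46320 cm⁻¹.
High-spin d⁶ would be t2g^4 e_g^2 with 1 pair; low-spin has 3, so 2 excess pairs cost +2P = +35200 cm⁻¹.
Combining: -46320 + 35200 = -11120 cm⁻¹.

-11120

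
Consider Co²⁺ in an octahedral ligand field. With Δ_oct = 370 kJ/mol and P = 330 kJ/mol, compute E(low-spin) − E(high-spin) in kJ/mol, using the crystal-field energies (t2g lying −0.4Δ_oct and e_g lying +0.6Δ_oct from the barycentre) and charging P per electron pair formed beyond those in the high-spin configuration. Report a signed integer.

Co²⁺: group 9, so d-count = 9 − 2 = 7.
High-spin: t2g^5 e_g^2, CFSE = -0.8Δ_oct = -296 kJ/mol.
Low-spin t2g^6 e_g^1 gives -1.8Δ_oct = -666 kJ/mol, but forming 1 extra pair costs 1P = 330 kJ/mol, so E(LS) = -666 + 330 = -336 kJ/mol.
The difference is -336 − (-296) = -40 kJ/mol, so low-spin lies lower.

-40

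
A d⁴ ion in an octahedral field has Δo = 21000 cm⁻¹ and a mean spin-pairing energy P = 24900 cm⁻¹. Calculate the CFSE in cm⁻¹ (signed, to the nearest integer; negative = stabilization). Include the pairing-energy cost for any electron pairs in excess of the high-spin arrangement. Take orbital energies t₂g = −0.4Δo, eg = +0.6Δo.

Here Δo < P (21000 < 24900), so the high-spin state is favoured.
That gives t₂g³ eg¹.
Orbital CFSE = -0.6Δo = -0.6 × 21000 = -12600 cm⁻¹.
High-spin has no excess pairs, so no pairing correction applies.

-12600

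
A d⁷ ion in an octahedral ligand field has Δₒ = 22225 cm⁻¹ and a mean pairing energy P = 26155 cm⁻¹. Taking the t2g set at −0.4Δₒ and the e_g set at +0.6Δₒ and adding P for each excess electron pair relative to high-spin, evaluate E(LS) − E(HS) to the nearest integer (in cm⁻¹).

High-spin d⁷ fills as t2g^5 e_g^2 with CFSE 5(−0.4) + 2(+0.6) = -0.8Δₒ = -17780 cm⁻¹.
For low-spin the configuration is t2g^6 e_g^1: orbital energy -1.8 × 22225 = -40005 cm⁻¹, and 1 additional pair relative to high-spin adds 26155 cm⁻¹, giving -13850 cm⁻¹.
The difference is -13850 − (-17780) = 3930 cm⁻¹, so high-spin lies lower.

3930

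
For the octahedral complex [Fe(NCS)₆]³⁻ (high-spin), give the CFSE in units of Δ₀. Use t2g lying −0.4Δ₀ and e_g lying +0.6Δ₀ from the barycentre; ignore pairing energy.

0.0 Δ₀

Each NCS⁻ contributes -1; 6 × (-1) = -6. With overall charge -3, Fe is in the +3 oxidation state.
Fe³⁺: group 8, so d-count = 8 − 3 = 5.
Configuration: t2g^3 e_g^2.
CFSE = 3(-0.4Δ₀) + 2(0.6Δ₀) = -1.2Δ₀ + 1.2Δ₀ = 0.0Δ₀.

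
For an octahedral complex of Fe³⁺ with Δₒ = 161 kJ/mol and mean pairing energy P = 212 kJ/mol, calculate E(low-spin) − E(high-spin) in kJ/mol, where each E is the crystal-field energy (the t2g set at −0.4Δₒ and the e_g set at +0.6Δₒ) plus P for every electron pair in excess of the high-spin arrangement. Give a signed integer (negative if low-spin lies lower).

Fe³⁺: group 8, so d-count = 8 − 3 = 5.
High-spin d⁵ fills as t2g^3 e_g^2 with CFSE 3(−0.4) + 2(+0.6) = 0.0Δₒ = 0 kJ/mol.
For low-spin the configuration is t2g^5 e_g^0: orbital energy -2.0 × 161 = -322 kJ/mol, and 2 additional pairs relative to high-spin add 424 kJ/mol, giving 102 kJ/mol.
E(LS) − E(HS) = 102 − (0) = 102 kJ/mol.

102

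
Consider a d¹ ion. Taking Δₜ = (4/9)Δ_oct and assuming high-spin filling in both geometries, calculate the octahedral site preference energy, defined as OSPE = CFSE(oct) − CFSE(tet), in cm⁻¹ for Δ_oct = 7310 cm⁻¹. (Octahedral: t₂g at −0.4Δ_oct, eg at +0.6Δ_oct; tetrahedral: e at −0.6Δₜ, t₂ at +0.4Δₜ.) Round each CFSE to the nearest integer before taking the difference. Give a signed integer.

-975

Octahedral high-spin t₂g¹ eg⁰: CFSE = -0.4 × 7310 = -2924 cm⁻¹.
Tetrahedral: e¹ t₂⁰, CFSE = 1(−0.6) + 0(+0.4) = -0.6Δₜ = -0.6 × (4/9) × 7310 = -1949 cm⁻¹.
OSPE = -2924 − (-1949) = -975 cm⁻¹.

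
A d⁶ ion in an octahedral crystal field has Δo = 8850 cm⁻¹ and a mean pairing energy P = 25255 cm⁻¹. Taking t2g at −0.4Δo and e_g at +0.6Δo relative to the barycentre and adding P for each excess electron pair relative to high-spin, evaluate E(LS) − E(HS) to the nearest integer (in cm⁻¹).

32810

High-spin: t2g^4 e_g^2, CFSE = -0.4Δo = -3540 cm⁻¹.
Low-spin t2g^6 e_g^0 gives -2.4Δo = -21240 cm⁻¹, but forming 2 extra pairs costs 2P = 50510 cm⁻¹, so E(LS) = -21240 + 50510 = 29270 cm⁻¹.
E(LS) − E(HS) = 29270 − (-3540) = 32810 cm⁻¹.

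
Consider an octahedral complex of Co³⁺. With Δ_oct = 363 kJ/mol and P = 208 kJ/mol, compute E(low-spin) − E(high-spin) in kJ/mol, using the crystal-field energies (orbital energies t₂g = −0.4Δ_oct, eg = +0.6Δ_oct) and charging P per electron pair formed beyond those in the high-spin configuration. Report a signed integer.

Co sits in group 9; removing 3 electrons leaves Co³⁺ with 9 − 3 = 6 d electrons.
High-spin: t₂g⁴ eg², CFSE = -0.4Δ_oct = -145 kJ/mol.
Low-spin t₂g⁶ eg⁰ gives -2.4Δ_oct = -871 kJ/mol, but forming 2 extra pairs costs 2P = 416 kJ/mol, so E(LS) = -871 + 416 = -455 kJ/mol.
E(LS) − E(HS) = -455 − (-145) = -310 kJ/mol.

-310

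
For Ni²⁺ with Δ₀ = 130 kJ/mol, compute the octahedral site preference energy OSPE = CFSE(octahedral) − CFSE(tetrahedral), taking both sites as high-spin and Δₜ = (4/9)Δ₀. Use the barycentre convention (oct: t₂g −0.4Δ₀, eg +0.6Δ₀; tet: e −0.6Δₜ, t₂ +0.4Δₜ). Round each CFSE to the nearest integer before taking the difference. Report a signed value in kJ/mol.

Ni²⁺: group 10, so d-count = 10 − 2 = 8.
Octahedral high-spin t₂g⁶ eg²: CFSE = -1.2 × 130 = -156 kJ/mol.
Tetrahedral e⁴ t₂⁴ gives -0.8Δₜ = -0.8 × (4/9) × 130 = -46 kJ/mol.
OSPE = CFSE(oct) − CFSE(tet) = -156 − (-46) = -110 kJ/mol.

-110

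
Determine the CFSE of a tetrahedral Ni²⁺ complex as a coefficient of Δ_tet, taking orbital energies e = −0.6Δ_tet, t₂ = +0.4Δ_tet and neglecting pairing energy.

-0.8 Δ_tet

Ni is in group 10, so Ni²⁺ is d⁸ (10 − 2 = 8).
Tetrahedral splitting is small, so the complex is high-spin.
Configuration: e⁴ t₂⁴.
CFSE = 4(-0.6Δ_tet) + 4(0.4Δ_tet) = -2.4Δ_tet + 1.6Δ_tet = -0.8Δ_tet.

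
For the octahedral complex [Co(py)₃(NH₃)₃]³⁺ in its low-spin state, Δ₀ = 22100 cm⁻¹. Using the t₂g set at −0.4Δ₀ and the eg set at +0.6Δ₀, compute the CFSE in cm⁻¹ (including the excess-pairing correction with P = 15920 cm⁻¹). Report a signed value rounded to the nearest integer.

Ligand charges: 3×(+0) from py and 3×(+0) from NH₃ sum to +0; with overall charge +3, Co is +3.
Co is in group 9, so Co³⁺ is d⁶ (9 − 3 = 6).
Electron filling gives t₂g⁶ eg⁰.
CFSE(orbital) = 6×(-0.4Δ₀) + 0×(0.6Δ₀) = -2.4Δ₀; with Δ₀ = 22100 cm⁻¹ that is -53040 cm⁻¹.
High-spin d⁶ would be t₂g⁴ eg² with 1 pair; low-spin has 3, so 2 excess pairs cost +2P = +31840 cm⁻¹.
Combining: -53040 + 31840 = -21200 cm⁻¹.

-21200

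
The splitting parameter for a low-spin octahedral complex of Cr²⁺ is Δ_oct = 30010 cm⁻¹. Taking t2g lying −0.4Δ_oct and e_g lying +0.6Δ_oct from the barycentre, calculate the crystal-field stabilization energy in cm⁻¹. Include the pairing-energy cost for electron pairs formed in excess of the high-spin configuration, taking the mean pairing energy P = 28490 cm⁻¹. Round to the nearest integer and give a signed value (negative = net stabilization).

Cr is in group 6, so Cr²⁺ is d⁴ (6 − 2 = 4).
The d⁴ electrons fill as t2g^4 e_g^0.
The orbital stabilization is -1.6Δ_oct = -1.6 × 30010 = -48016 cm⁻¹.
Pairing penalty: 1 pair vs 0 in the high-spin reference → 1 extra × P = 28490 cm⁻¹.
Overall CFSE = -48016 + 28490 = -19526 cm⁻¹.

-19526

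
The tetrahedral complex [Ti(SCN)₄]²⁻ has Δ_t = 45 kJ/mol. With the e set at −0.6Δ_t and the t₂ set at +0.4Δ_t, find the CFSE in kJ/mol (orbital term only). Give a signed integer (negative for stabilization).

Each SCN⁻ contributes -1; 4 × (-1) = -4. With overall charge -2, Ti is in the +2 oxidation state.
Ti²⁺: group 4, so d-count = 4 − 2 = 2.
Tetrahedral fields are weak (Δₜ ≈ 4/9 Δₒ), so electrons fill high-spin.
Electron filling gives e² t₂⁰.
Orbital CFSE = 2(-0.6) + 0(0.4) = -1.2Δ_t = -1.2 × 45 = -54 kJ/mol.

-54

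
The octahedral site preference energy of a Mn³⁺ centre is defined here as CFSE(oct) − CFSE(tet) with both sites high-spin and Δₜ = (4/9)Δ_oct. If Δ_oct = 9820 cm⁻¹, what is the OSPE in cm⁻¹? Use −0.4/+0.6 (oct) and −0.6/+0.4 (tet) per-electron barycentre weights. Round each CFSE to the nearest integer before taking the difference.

Mn³⁺: group 7, so d-count = 7 − 3 = 4.
Octahedral high-spin t2g^3 e_g^1: CFSE = -0.6 × 9820 = -5892 cm⁻¹.
In a tetrahedral site the filling is e^2 t2^2: CFSE(tet) = -0.4Δₜ = -0.4 × (4/9)(9820) = -1746 cm⁻¹.
OSPE = -5892 − (-1746) = -4146 cm⁻¹.

-4146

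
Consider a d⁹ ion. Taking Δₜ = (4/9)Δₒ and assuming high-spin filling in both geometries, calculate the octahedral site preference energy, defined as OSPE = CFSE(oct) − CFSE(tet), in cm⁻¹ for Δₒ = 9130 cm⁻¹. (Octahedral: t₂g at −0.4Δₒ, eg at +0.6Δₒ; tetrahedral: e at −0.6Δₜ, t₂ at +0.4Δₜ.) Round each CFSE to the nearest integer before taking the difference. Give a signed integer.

Octahedral high-spin t2g^6 e_g^3: CFSE = -0.6 × 9130 = -5478 cm⁻¹.
Tetrahedral: e^4 t2^5, CFSE = 4(−0.6) + 5(+0.4) = -0.4Δₜ = -0.4 × (4/9) × 9130 = -1623 cm⁻¹.
OSPE = CFSE(oct) − CFSE(tet) = -5478 − (-1623) = -3855 cm⁻¹.

-3855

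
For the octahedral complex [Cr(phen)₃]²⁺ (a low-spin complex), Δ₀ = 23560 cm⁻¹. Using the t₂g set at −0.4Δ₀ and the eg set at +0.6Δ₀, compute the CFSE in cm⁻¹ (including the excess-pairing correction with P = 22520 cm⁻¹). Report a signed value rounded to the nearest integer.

-15176

phen is neutral, so the +2 overall charge sits on Cr: oxidation state +2.
Cr is in group 6, so Cr²⁺ is d⁴ (6 − 2 = 4).
Electron filling gives t₂g⁴ eg⁰.
CFSE(orbital) = 4×(-0.4Δ₀) + 0×(0.6Δ₀) = -1.6Δ₀; with Δ₀ = 23560 cm⁻¹ that is -37696 cm⁻¹.
Relative to high-spin t₂g³ eg¹ (0 paired), the low-spin configuration has 1 additional pair, contributing +1 × 22520 = +22520 cm⁻¹.
Combining: -37696 + 22520 = -15176 cm⁻¹.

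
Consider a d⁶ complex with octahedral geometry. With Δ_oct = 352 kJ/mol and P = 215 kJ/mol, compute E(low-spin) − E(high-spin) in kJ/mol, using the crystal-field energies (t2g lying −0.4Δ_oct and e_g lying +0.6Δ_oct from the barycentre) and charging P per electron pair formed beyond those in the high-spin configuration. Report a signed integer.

High-spin: t2g^4 e_g^2, CFSE = -0.4Δ_oct = -141 kJ/mol.
Low-spin: t2g^6 e_g^0, orbital CFSE = -2.4Δ_oct = -845 kJ/mol; plus 2 excess pairs × P = +430 kJ/mol; total -415 kJ/mol.
The difference is -415 − (-141) = -274 kJ/mol, so low-spin lies lower.

-274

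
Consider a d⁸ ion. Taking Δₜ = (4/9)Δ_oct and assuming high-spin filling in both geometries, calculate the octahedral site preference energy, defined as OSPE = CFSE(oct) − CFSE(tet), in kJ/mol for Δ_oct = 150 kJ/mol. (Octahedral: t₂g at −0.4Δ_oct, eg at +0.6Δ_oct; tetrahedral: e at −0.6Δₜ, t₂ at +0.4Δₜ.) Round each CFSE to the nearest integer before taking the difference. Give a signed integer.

In an octahedral site d⁸ (HS) is t2g^6 e_g^2, giving CFSE(oct) = -1.2Δ_oct = -180 kJ/mol.
Tetrahedral: e^4 t2^4, CFSE = 4(−0.6) + 4(+0.4) = -0.8Δₜ = -0.8 × (4/9) × 150 = -53 kJ/mol.
OSPE = CFSE(oct) − CFSE(tet) = -180 − (-53) = -127 kJ/mol.

-127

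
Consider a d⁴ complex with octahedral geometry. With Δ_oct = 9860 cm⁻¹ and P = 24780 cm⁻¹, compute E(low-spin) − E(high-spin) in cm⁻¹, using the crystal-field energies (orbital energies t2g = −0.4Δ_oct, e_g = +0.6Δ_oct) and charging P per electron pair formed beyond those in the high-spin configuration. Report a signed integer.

14920

In the high-spin limit (t2g^3 e_g^1) the orbital term is -0.6Δ_oct = -5916 cm⁻¹, with no excess pairing.
Low-spin t2g^4 e_g^0 gives -1.6Δ_oct = -15776 cm⁻¹, but forming 1 extra pair costs 1P = 24780 cm⁻¹, so E(LS) = -15776 + 24780 = 9004 cm⁻¹.
Thus E(LS) − E(HS) = 14920 cm⁻¹.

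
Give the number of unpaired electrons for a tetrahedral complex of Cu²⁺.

1

Cu sits in group 11; removing 2 electrons leaves Cu²⁺ with 11 − 2 = 9 d electrons.
With tetrahedral geometry the complex is necessarily high-spin.
Configuration: e⁴ t₂⁵, giving 1 unpaired electron.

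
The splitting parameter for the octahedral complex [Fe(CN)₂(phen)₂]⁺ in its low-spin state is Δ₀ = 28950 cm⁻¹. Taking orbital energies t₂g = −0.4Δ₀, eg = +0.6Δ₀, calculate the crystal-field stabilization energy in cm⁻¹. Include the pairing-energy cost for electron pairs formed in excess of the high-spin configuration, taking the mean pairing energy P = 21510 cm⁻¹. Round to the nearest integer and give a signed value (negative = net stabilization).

Ligand charges: 2×(-1) from CN⁻ and 2×(+0) from phen sum to -2; with overall charge +1, Fe is +3.
Group 8 minus oxidation state +3 gives a d⁵ configuration for Fe³⁺.
Electron filling gives t₂g⁵ eg⁰.
The orbital stabilization is -2.0Δ₀ = -2.0 × 28950 = -57900 cm⁻¹.
Relative to high-spin t₂g³ eg² (0 paired), the low-spin configuration has 2 additional pairs, contributing +2 × 21510 = +43020 cm⁻¹.
Net CFSE = -57900 + 43020 = -14880 cm⁻¹.

-14880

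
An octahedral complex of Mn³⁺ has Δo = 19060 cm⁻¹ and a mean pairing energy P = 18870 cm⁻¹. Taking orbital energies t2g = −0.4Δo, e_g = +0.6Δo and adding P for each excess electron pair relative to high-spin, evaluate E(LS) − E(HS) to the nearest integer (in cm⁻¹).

-190

Mn sits in group 7; removing 3 electrons leaves Mn³⁺ with 7 − 3 = 4 d electrons.
High-spin: t2g^3 e_g^1, CFSE = -0.6Δo = -11436 cm⁻¹.
Low-spin: t2g^4 e_g^0, orbital CFSE = -1.6Δo = -30496 cm⁻¹; plus 1 excess pair × P = +18870 cm⁻¹; total -11626 cm⁻¹.
The difference is -11626 − (-11436) = -190 cm⁻¹, so low-spin lies lower.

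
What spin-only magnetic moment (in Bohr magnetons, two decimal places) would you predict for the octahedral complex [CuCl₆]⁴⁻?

1.73 Bohr magnetons

Each Cl⁻ contributes -1; 6 × (-1) = -6. With overall charge -4, Cu is in the +2 oxidation state.
Cu is in group 11, so Cu²⁺ is d⁹ (11 − 2 = 9).
Configuration: t₂g⁶ eg³ → 1 unpaired electron.
μ(spin-only) = √[1(1+2)] = √3 ≈ 1.73 Bohr magnetons.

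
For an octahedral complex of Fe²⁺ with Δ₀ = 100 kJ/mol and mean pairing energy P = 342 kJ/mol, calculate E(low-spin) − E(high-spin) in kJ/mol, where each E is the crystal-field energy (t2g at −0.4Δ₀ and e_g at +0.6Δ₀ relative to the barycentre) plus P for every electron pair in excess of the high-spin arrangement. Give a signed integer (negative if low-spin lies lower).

Fe sits in group 8; removing 2 electrons leaves Fe²⁺ with 8 − 2 = 6 d electrons.
In the high-spin limit (t2g^4 e_g^2) the orbital term is -0.4Δ₀ = -40 kJ/mol, with no excess pairing.
Low-spin: t2g^6 e_g^0, orbital CFSE = -2.4Δ₀ = -240 kJ/mol; plus 2 excess pairs × P = +684 kJ/mol; total 444 kJ/mol.
Thus E(LS) − E(HS) = 484 kJ/mol.

484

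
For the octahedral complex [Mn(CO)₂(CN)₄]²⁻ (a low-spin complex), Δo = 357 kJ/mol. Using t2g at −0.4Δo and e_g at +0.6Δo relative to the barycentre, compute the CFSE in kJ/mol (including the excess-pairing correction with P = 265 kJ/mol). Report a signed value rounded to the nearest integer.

-184

Ligand charges: 2×(+0) from CO and 4×(-1) from CN⁻ sum to -4; with overall charge -2, Mn is +2.
Mn is in group 7, so Mn²⁺ is d⁵ (7 − 2 = 5).
Electron filling gives t2g^5 e_g^0.
The orbital stabilization is -2.0Δo = -2.0 × 357 = -714 kJ/mol.
Pairing penalty: 2 pairs vs 0 in the high-spin reference → 2 extra × P = 530 kJ/mol.
Combining: -714 + 530 = -184 kJ/mol.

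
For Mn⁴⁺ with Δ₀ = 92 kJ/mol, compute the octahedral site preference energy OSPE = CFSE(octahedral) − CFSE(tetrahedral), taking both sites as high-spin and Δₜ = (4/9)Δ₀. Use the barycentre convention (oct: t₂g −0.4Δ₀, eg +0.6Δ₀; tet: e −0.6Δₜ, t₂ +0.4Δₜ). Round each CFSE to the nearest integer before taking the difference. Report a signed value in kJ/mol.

Mn⁴⁺: group 7, so d-count = 7 − 4 = 3.
Octahedral (high-spin): t2g^3 e_g^0, CFSE = 3(−0.4) + 0(+0.6) = -1.2Δ₀ = -1.2 × 92 = -110 kJ/mol.
Tetrahedral e^2 t2^1 gives -0.8Δₜ = -0.8 × (4/9) × 92 = -33 kJ/mol.
OSPE = -110 − (-33) = -77 kJ/mol.

-77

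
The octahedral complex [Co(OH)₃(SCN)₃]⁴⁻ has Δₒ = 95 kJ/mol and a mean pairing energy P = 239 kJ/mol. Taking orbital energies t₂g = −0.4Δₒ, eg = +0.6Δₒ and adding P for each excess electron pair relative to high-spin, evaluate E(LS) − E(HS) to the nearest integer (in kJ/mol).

Ligand charges: 3×(-1) from OH⁻ and 3×(-1) from SCN⁻ sum to -6; with overall charge -4, Co is +2.
Co is in group 9, so Co²⁺ is d⁷ (9 − 2 = 7).
In the high-spin limit (t₂g⁵ eg²) the orbital term is -0.8Δₒ = -76 kJ/mol, with no excess pairing.
Low-spin t₂g⁶ eg¹ gives -1.8Δₒ = -171 kJ/mol, but forming 1 extra pair costs 1P = 239 kJ/mol, so E(LS) = -171 + 239 = 68 kJ/mol.
E(LS) − E(HS) = 68 − (-76) = 144 kJ/mol.

144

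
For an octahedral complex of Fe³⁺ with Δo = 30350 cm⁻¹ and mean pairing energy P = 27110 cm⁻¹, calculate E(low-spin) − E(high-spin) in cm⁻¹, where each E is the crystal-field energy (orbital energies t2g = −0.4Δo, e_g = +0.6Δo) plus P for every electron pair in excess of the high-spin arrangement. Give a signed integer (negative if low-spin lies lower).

Fe³⁺: group 8, so d-count = 8 − 3 = 5.
In the high-spin limit (t2g^3 e_g^2) the orbital term is 0.0Δo = 0 cm⁻¹, with no excess pairing.
For low-spin the configuration is t2g^5 e_g^0: orbital energy -2.0 × 30350 = -60700 cm⁻¹, and 2 additional pairs relative to high-spin add 54220 cm⁻¹, giving -6480 cm⁻¹.
The difference is -6480 − (0) = -6480 cm⁻¹, so low-spin lies lower.

-6480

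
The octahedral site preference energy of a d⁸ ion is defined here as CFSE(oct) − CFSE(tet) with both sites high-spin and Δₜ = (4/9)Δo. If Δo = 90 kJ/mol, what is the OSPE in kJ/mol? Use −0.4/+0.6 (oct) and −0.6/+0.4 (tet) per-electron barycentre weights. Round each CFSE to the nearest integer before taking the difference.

-76

In an octahedral site d⁸ (HS) is t₂g⁶ eg², giving CFSE(oct) = -1.2Δo = -108 kJ/mol.
Tetrahedral e⁴ t₂⁴ gives -0.8Δₜ = -0.8 × (4/9) × 90 = -32 kJ/mol.
Subtracting, OSPE = -108 − (-32) = -76 kJ/mol.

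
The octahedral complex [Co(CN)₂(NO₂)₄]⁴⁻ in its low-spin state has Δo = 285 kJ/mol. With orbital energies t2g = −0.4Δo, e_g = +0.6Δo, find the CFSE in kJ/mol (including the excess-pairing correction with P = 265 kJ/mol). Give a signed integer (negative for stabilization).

-248

Ligand charges: 2×(-1) from CN⁻ and 4×(-1) from NO₂⁻ sum to -6; with overall charge -4, Co is +2.
Group 9 minus oxidation state +2 gives a d⁷ configuration for Co²⁺.
The d⁷ electrons fill as t2g^6 e_g^1.
CFSE(orbital) = 6×(-0.4Δo) + 1×(0.6Δo) = -1.8Δo; with Δo = 285 kJ/mol that is -513 kJ/mol.
Pairing penalty: 3 pairs vs 2 in the high-spin reference → 1 extra × P = 265 kJ/mol.
Net CFSE = -513 + 265 = -248 kJ/mol.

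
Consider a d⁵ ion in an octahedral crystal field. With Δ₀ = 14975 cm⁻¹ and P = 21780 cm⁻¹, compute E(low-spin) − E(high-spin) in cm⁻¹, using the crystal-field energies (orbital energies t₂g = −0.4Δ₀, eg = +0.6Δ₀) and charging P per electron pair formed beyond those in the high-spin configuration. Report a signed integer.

High-spin d⁵ fills as t₂g³ eg² with CFSE 3(−0.4) + 2(+0.6) = 0.0Δ₀ = 0 cm⁻¹.
For low-spin the configuration is t₂g⁵ eg⁰: orbital energy -2.0 × 14975 = -29950 cm⁻¹, and 2 additional pairs relative to high-spin add 43560 cm⁻¹, giving 13610 cm⁻¹.
E(LS) − E(HS) = 13610 − (0) = 13610 cm⁻¹.

13610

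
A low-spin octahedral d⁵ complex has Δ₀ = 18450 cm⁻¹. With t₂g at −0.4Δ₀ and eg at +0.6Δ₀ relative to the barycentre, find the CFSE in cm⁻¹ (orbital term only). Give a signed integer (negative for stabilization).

Configuration: t₂g⁵ eg⁰.
Orbital CFSE = 5(-0.4) + 0(0.6) = -2.0Δ₀ = -2.0 × 18450 = -36900 cm⁻¹.

-36900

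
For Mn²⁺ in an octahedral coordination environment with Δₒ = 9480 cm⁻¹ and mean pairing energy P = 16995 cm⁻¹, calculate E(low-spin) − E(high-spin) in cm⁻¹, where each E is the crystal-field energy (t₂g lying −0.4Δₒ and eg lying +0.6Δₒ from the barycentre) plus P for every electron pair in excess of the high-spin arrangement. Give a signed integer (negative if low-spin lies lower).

Mn is in group 7, so Mn²⁺ is d⁵ (7 − 2 = 5).
High-spin: t₂g³ eg², CFSE = 0.0Δₒ = 0 cm⁻¹.
Low-spin: t₂g⁵ eg⁰, orbital CFSE = -2.0Δₒ = -18960 cm⁻¹; plus 2 excess pairs × P = +33990 cm⁻¹; total 15030 cm⁻¹.
Thus E(LS) − E(HS) = 15030 cm⁻¹.

15030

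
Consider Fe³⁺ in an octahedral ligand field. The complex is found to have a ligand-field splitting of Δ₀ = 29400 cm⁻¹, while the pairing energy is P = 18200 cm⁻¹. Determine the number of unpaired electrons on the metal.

Group 8 minus oxidation state +3 gives a d⁵ configuration for Fe³⁺.
Since Δ₀ = 29400 cm⁻¹ > P = 18200 cm⁻¹, the complex adopts the low-spin configuration.
That gives t2g^5 e_g^0.
Unpaired electrons: 1.

1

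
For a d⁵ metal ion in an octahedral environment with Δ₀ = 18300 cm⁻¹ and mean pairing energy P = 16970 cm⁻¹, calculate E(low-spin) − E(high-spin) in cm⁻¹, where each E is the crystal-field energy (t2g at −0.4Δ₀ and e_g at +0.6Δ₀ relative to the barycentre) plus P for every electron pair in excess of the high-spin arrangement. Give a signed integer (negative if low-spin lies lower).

High-spin d⁵ fills as t2g^3 e_g^2 with CFSE 3(−0.4) + 2(+0.6) = 0.0Δ₀ = 0 cm⁻¹.
Low-spin t2g^5 e_g^0 gives -2.0Δ₀ = -36600 cm⁻¹, but forming 2 extra pairs costs 2P = 33940 cm⁻¹, so E(LS) = -36600 + 33940 = -2660 cm⁻¹.
Thus E(LS) − E(HS) = -2660 cm⁻¹.

-2660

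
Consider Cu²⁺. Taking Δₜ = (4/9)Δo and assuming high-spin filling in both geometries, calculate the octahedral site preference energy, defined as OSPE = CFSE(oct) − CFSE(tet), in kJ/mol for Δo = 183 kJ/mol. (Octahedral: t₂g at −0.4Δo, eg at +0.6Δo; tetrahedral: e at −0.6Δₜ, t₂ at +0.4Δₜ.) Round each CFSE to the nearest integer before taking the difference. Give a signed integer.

-77

Cu²⁺: group 11, so d-count = 11 − 2 = 9.
Octahedral (high-spin): t₂g⁶ eg³, CFSE = 6(−0.4) + 3(+0.6) = -0.6Δo = -0.6 × 183 = -110 kJ/mol.
In a tetrahedral site the filling is e⁴ t₂⁵: CFSE(tet) = -0.4Δₜ = -0.4 × (4/9)(183) = -33 kJ/mol.
OSPE = -110 − (-33) = -77 kJ/mol.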